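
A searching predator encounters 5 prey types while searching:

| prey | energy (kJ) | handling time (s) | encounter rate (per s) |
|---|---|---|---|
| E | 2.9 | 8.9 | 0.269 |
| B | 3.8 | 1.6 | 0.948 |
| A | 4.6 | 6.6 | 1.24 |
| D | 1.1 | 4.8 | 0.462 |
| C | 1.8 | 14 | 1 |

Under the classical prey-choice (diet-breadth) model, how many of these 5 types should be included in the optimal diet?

Profitabilities (E/h, kJ/s): B 2.37, A 0.697, E 0.326, D 0.229, C 0.129. Add prey in this order while the next type's profitability exceeds the intake rate on those already taken.
Rate on top 1: 1.431. A: 0.697 < 1.431 → exclude; stop.
Optimal diet: B — 1 of 5 types.

1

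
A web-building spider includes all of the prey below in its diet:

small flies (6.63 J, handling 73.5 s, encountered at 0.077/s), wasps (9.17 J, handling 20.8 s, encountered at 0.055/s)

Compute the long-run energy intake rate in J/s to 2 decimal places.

0.13 J/s

R = (0.077×6.63 + 0.055×9.17) / (1 + 0.077×73.5 + 0.055×20.8) = 1.015/7.803 = 0.1301 J/s.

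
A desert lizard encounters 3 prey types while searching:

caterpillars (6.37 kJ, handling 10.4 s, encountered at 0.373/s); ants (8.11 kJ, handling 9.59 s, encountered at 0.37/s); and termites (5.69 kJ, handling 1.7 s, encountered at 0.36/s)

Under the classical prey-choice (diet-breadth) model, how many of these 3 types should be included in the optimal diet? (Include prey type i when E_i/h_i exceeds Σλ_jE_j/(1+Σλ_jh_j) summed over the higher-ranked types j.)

1

Profitabilities (E/h, kJ/s): termites 3.35, ants 0.846, caterpillars 0.613. Add prey in this order while the next type's profitability exceeds the intake rate on those already taken.
Rate on top 1: 1.271. ants: 0.846 < 1.271 → exclude; stop.
Optimal diet: termites — 1 of 3 types.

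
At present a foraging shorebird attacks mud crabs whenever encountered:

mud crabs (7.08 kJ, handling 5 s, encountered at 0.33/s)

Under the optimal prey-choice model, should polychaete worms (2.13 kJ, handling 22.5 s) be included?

Current rate: (0.33×7.08)/(1 + 0.33×5) = 0.8817 kJ/s.
Profitability of polychaete worms: 2.13/22.5 = 0.09467 kJ/s.
0.09467 < 0.8817, so adding polychaete worms would lower the average — exclude it.

No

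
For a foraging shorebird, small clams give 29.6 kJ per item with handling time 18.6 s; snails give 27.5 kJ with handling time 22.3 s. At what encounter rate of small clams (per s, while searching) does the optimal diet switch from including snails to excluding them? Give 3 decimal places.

0.185 per s

The zero-one rule: include snails iff E₂/h₂ > λE₁/(1+λh₁). Equality gives the switch point.
λE₁h₂ = E₂ + λE₂h₁ ⇒ λ = E₂/(E₁h₂ − E₂h₁) = 27.5/(660.1 − 511.5) = 0.1851 per s.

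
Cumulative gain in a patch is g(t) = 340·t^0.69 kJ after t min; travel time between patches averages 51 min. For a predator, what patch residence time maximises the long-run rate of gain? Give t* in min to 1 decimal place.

113.5 min

Optimal t* satisfies g'(t*) = g(t*)/(T + t*).
g'(t) = 0.69·340·t^-0.31. Setting 0.69·340·t^-0.31 = 340·t^0.69/(51+t) gives 0.69(51+t) = t, so 0.31·t = 0.69×51.
t* = 0.69×51/0.31 = 113.5 min.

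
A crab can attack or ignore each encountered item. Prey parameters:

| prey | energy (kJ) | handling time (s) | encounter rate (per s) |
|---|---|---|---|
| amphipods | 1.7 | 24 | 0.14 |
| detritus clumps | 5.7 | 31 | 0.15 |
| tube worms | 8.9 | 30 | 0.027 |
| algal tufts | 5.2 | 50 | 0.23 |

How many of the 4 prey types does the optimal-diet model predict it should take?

E/h in descending order: tube worms 0.297, detritus clumps 0.184, algal tufts 0.104, amphipods 0.0708 kJ/s. The optimal diet is the largest prefix of this list for which every included type satisfies E_i/h_i > R on the types above it.
Rate on top 1: 0.1328. detritus clumps: 0.184 > 0.1328 → include.
Rate on top 2: 0.1696. algal tufts: 0.104 < 0.1696 → exclude; stop.
Optimal diet: tube worms, detritus clumps — 2 of 4 types.

2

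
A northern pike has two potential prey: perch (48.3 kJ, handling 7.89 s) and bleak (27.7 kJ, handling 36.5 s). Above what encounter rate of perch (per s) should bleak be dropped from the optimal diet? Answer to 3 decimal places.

At the threshold, the rate on perch alone equals the profitability of bleak: λ·48.3/(1 + λ·7.89) = 27.7/36.5 = 0.7589.
Rearranging, λ(48.3 − 0.7589×7.89) = 0.7589, so λ = 0.7589/42.31 = 0.01794 per s.

0.018 per s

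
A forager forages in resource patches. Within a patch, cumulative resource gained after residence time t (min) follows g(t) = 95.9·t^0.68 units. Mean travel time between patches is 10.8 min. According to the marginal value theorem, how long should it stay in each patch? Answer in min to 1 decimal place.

By the marginal value theorem, leave when the instantaneous gain rate g'(t) equals the habitat-wide average g(t)/(T + t).
g'(t) = 0.68·95.9·t^-0.32. Setting 0.68·95.9·t^-0.32 = 95.9·t^0.68/(10.8+t) gives 0.68(10.8+t) = t, so 0.32·t = 0.68×10.8.
t* = 0.68×10.8/0.32 = 22.95 min.

23.0 min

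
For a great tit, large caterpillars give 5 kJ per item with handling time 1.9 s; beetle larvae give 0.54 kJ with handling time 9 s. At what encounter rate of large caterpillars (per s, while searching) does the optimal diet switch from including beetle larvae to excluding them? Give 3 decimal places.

Drop beetle larvae once their profitability E₂/h₂ falls below the rate achievable on large caterpillars alone: E₂/h₂ = λE₁/(1 + λh₁).
Solve for λ: λE₁h₂ = E₂(1 + λh₁) → λ(E₁h₂ − E₂h₁) = E₂ → λ = E₂/(E₁h₂ − E₂h₁).
λ = 0.54/(5×9 − 0.54×1.9) = 0.54/43.97 = 0.01228 per s.

0.012 per s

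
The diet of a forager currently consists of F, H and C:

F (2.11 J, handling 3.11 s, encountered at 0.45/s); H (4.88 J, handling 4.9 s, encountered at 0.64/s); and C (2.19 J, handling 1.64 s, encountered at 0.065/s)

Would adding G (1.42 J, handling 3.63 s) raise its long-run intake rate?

No

Intake rate on the current diet: R = (0.45×2.11 + 0.64×4.88 + 0.065×2.19) / (1 + 0.45×3.11 + 0.64×4.9 + 0.065×1.64) = 4.215/5.642 = 0.7471 J/s.
Profitability of G: 1.42/3.63 = 0.3912 J/s.
Since 0.3912 < R, time spent handling G is better spent searching.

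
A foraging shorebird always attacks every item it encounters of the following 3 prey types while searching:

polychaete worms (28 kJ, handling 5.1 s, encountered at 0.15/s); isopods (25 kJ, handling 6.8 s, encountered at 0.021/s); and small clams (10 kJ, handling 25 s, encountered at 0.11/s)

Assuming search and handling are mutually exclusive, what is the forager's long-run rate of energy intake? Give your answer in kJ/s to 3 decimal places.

1.251 kJ/s

R = (0.15×28 + 0.021×25 + 0.11×10) / (1 + 0.15×5.1 + 0.021×6.8 + 0.11×25) = 5.825/4.658 = 1.251 kJ/s.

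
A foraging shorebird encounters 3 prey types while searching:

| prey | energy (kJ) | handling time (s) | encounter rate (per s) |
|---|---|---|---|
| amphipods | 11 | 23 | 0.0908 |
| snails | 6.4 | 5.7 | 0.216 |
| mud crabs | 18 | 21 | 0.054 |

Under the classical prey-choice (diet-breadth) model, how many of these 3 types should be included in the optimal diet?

2

E/h in descending order: snails 1.12, mud crabs 0.857, amphipods 0.478 kJ/s. The optimal diet is the largest prefix of this list for which every included type satisfies E_i/h_i > R on the types above it.
Rate on top 1: 0.6196. mud crabs: 0.857 > 0.6196 → include.
Rate on top 2: 0.6996. amphipods: 0.478 < 0.6996 → exclude; stop.
Optimal diet: snails, mud crabs — 2 of 3 types.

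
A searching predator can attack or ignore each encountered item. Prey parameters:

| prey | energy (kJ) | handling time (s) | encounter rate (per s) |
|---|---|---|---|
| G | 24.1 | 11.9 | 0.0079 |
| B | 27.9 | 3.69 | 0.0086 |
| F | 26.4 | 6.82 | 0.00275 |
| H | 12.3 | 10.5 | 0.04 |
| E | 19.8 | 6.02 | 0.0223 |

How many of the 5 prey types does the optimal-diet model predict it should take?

5

Profitabilities (E/h, kJ/s): B 7.56, F 3.87, E 3.29, G 2.03, H 1.17. Add prey in this order while the next type's profitability exceeds the intake rate on those already taken.
Rate on top 1: 0.2326. F: 3.87 > 0.2326 → include.
Rate on top 2: 0.2975. E: 3.29 > 0.2975 → include.
Rate on top 3: 0.6365. G: 2.03 > 0.6365 → include.
Rate on top 4: 0.7386. H: 1.17 > 0.7386 → include.
Optimal diet: B, F, E, G, H — 5 of 5 types.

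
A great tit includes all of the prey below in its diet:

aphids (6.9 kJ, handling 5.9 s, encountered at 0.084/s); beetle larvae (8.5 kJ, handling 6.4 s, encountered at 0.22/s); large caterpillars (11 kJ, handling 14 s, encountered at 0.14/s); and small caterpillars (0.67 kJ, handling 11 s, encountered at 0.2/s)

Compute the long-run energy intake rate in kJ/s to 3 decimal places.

R = (0.084×6.9 + 0.22×8.5 + 0.14×11 + 0.2×0.67) / (1 + 0.084×5.9 + 0.22×6.4 + 0.14×14 + 0.2×11) = 4.124/7.064 = 0.5838 kJ/s.

0.584 kJ/s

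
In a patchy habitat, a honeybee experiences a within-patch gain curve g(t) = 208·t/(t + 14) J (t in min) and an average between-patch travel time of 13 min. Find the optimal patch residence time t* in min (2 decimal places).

Maximise g(t)/(T+t): set derivative to zero → g'(t)(T+t) = g(t).
g'(t) = 208·14/(t + 14)². Setting 208·14/(t+14)² = 208t/[(t+14)(13+t)] gives 14(13+t) = t(t+14), so t² = 14×13 = 182.
t* = √182 = 13.49 min.

13.49 min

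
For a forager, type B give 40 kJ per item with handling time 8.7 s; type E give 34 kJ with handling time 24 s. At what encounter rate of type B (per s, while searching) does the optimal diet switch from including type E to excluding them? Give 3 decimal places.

0.051 per s

At the threshold, the rate on type B alone equals the profitability of type E: λ·40/(1 + λ·8.7) = 34/24 = 1.417.
Rearranging, λ(40 − 1.417×8.7) = 1.417, so λ = 1.417/27.68 = 0.05119 per s.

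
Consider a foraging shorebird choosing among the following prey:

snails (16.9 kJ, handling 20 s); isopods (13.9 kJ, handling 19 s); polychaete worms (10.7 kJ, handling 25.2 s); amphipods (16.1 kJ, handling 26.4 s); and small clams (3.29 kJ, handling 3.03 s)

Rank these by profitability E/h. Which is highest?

small clams

Profitability E/h (kJ/s): snails = 16.9/20 = 0.845, isopods = 13.9/19 = 0.732, polychaete worms = 10.7/25.2 = 0.425, amphipods = 16.1/26.4 = 0.61, small clams = 3.29/3.03 = 1.09.
Ranked: small clams > snails > isopods > amphipods > polychaete worms.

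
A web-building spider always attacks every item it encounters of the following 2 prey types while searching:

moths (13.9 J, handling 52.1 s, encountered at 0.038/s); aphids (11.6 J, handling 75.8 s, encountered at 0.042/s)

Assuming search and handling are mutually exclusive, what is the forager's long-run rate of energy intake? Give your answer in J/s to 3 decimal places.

0.165 J/s

R = Σλ_iE_i / (1 + Σλ_ih_i)
Numerator: 0.038×13.9 + 0.042×11.6 = 1.015
Denominator: 1 + 0.038×52.1 + 0.042×75.8 = 6.163
R = 1.015/6.163 = 0.1647 J/s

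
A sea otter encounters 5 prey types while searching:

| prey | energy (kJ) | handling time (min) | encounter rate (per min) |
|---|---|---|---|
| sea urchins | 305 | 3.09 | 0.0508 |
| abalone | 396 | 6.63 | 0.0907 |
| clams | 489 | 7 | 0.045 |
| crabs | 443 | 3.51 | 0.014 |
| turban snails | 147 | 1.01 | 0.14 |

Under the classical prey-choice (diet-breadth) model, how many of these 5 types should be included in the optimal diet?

5

Rank by E/h (kJ/min): turban snails 146, crabs 126, sea urchins 98.7, clams 69.9, abalone 59.7. Include each in turn until the next type's E/h falls below the running intake rate.
Rate on top 1: 18.03. crabs: 126 > 18.03 → include.
Rate on top 2: 22.5. sea urchins: 98.7 > 22.5 → include.
Rate on top 3: 31.37. clams: 69.9 > 31.37 → include.
Rate on top 4: 38.66. abalone: 59.7 > 38.66 → include.
Optimal diet: turban snails, crabs, sea urchins, clams, abalone — 5 of 5 types.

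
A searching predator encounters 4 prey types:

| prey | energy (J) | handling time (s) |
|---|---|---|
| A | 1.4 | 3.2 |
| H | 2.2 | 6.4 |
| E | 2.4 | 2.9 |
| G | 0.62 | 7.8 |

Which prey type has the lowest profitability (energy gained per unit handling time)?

Profitability E/h (J/s): A = 1.4/3.2 = 0.437, H = 2.2/6.4 = 0.344, E = 2.4/2.9 = 0.828, G = 0.62/7.8 = 0.0795.
Ranked: E > A > H > G.

G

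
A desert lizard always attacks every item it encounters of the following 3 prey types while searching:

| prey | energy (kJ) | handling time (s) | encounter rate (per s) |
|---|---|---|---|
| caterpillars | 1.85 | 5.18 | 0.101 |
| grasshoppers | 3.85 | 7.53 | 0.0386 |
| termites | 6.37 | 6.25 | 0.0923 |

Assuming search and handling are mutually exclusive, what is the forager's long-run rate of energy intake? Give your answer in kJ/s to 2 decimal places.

0.39 kJ/s

R = Σλ_iE_i / (1 + Σλ_ih_i)
Numerator: 0.101×1.85 + 0.0386×3.85 + 0.0923×6.37 = 0.9234
Denominator: 1 + 0.101×5.18 + 0.0386×7.53 + 0.0923×6.25 = 2.391
R = 0.9234/2.391 = 0.3862 kJ/s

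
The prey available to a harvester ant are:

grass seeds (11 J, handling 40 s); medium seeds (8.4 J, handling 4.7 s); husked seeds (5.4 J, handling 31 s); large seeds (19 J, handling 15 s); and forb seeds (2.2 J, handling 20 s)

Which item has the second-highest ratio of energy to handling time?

Profitability E/h (J/s): grass seeds = 11/40 = 0.275, medium seeds = 8.4/4.7 = 1.79, husked seeds = 5.4/31 = 0.174, large seeds = 19/15 = 1.27, forb seeds = 2.2/20 = 0.11.
Ranked: medium seeds > large seeds > grass seeds > husked seeds > forb seeds.

large seeds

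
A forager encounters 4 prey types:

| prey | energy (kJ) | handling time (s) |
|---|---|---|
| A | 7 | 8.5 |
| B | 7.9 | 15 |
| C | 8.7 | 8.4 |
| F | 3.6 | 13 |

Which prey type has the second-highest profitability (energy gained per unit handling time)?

Profitability E/h (kJ/s): A = 7/8.5 = 0.824, B = 7.9/15 = 0.527, C = 8.7/8.4 = 1.04, F = 3.6/13 = 0.277.
Ranked: C > A > B > F.

A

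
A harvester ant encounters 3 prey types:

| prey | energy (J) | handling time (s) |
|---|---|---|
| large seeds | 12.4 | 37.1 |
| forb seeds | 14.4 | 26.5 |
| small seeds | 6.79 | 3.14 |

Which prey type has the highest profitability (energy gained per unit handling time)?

small seeds

In descending order of E/h:
small seeds: 6.79/3.14 = 2.16 J/s
forb seeds: 14.4/26.5 = 0.543 J/s
large seeds: 12.4/37.1 = 0.334 J/s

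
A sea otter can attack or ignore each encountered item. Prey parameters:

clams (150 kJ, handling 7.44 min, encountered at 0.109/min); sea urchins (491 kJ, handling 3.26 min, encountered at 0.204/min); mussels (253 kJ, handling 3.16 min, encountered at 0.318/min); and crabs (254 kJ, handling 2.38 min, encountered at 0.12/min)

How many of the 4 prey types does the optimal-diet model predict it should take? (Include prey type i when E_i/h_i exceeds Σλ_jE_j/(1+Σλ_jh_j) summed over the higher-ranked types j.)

3

Rank by E/h (kJ/min): sea urchins 151, crabs 107, mussels 80.1, clams 20.2. Include each in turn until the next type's E/h falls below the running intake rate.
Rate on top 1: 60.16. crabs: 107 > 60.16 → include.
Rate on top 2: 66.97. mussels: 80.1 > 66.97 → include.
Rate on top 3: 71.42. clams: 20.2 < 71.42 → exclude; stop.
Optimal diet: sea urchins, crabs, mussels — 3 of 4 types.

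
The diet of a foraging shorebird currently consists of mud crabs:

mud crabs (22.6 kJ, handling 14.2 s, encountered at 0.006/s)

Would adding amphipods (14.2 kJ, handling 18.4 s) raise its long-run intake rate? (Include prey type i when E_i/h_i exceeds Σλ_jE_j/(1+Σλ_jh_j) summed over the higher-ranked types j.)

Intake rate on the current diet: R = (0.006×22.6) / (1 + 0.006×14.2) = 0.1356/1.085 = 0.125 kJ/s.
amphipods: E/h = 14.2/18.4 = 0.7717 kJ/s.
Since 0.7717 > R, including amphipods increases the long-run rate.

Yes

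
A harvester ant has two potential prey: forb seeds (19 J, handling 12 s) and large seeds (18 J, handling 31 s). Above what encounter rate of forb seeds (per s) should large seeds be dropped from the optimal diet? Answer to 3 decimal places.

The zero-one rule: include large seeds iff E₂/h₂ > λE₁/(1+λh₁). Equality gives the switch point.
λE₁h₂ = E₂ + λE₂h₁ ⇒ λ = E₂/(E₁h₂ − E₂h₁) = 18/(589 − 216) = 0.04826 per s.

0.048 per s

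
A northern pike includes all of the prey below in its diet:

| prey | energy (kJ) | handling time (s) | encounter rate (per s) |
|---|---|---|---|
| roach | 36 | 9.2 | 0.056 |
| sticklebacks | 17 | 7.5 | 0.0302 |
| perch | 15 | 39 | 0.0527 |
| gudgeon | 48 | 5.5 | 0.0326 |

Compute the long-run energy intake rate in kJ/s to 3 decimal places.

1.228 kJ/s

R = (0.056×36 + 0.0302×17 + 0.0527×15 + 0.0326×48) / (1 + 0.056×9.2 + 0.0302×7.5 + 0.0527×39 + 0.0326×5.5) = 4.885/3.976 = 1.228 kJ/s.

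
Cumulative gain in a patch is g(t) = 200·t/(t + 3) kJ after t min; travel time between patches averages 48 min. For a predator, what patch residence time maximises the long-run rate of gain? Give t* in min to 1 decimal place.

By the marginal value theorem, leave when the instantaneous gain rate g'(t) equals the habitat-wide average g(t)/(T + t).
g'(t) = 200·3/(t + 3)². Setting 200·3/(t+3)² = 200t/[(t+3)(48+t)] gives 3(48+t) = t(t+3), so t² = 3×48 = 144.
t* = √144 = 12 min.

12.0 min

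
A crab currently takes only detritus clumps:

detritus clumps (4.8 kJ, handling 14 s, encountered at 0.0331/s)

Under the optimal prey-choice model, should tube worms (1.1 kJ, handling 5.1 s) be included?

Yes

Intake rate on the current diet: R = (0.0331×4.8) / (1 + 0.0331×14) = 0.1589/1.463 = 0.1086 kJ/s.
Profitability of tube worms: 1.1/5.1 = 0.2157 kJ/s.
Since 0.2157 > R, including tube worms increases the long-run rate.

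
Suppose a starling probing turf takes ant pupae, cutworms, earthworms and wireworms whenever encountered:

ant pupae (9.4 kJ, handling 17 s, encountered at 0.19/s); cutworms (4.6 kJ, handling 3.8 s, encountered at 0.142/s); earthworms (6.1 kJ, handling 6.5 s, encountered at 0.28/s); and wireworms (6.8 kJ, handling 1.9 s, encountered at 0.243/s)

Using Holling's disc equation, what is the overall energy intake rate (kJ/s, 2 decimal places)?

R = Σλ_iE_i / (1 + Σλ_ih_i)
Numerator: 0.19×9.4 + 0.142×4.6 + 0.28×6.1 + 0.243×6.8 = 5.8
Denominator: 1 + 0.19×17 + 0.142×3.8 + 0.28×6.5 + 0.243×1.9 = 7.051
R = 5.8/7.051 = 0.8225 kJ/s

0.82 kJ/s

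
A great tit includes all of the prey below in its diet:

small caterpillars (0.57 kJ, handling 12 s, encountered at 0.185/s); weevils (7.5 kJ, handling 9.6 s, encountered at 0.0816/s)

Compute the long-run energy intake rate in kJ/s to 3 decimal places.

0.179 kJ/s

R = Σλ_iE_i / (1 + Σλ_ih_i)
Numerator: 0.185×0.57 + 0.0816×7.5 = 0.7175
Denominator: 1 + 0.185×12 + 0.0816×9.6 = 4.003
R = 0.7175/4.003 = 0.1792 kJ/s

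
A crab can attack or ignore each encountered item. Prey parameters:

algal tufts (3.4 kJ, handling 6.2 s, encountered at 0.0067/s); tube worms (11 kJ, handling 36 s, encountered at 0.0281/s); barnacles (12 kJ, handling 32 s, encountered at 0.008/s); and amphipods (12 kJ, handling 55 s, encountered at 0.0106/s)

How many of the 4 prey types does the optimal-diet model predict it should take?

4

Profitabilities (E/h, kJ/s): algal tufts 0.548, barnacles 0.375, tube worms 0.306, amphipods 0.218. Add prey in this order while the next type's profitability exceeds the intake rate on those already taken.
Rate on top 1: 0.02187. barnacles: 0.375 > 0.02187 → include.
Rate on top 2: 0.09154. tube worms: 0.306 > 0.09154 → include.
Rate on top 3: 0.1853. amphipods: 0.218 > 0.1853 → include.
Optimal diet: algal tufts, barnacles, tube worms, amphipods — 4 of 4 types.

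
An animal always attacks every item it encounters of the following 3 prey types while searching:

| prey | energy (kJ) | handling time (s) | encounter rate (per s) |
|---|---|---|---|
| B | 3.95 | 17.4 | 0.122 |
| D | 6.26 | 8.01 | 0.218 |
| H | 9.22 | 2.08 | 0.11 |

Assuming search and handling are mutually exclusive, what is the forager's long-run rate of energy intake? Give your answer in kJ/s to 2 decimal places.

0.56 kJ/s

R = (0.122×3.95 + 0.218×6.26 + 0.11×9.22) / (1 + 0.122×17.4 + 0.218×8.01 + 0.11×2.08) = 2.861/5.098 = 0.5612 kJ/s.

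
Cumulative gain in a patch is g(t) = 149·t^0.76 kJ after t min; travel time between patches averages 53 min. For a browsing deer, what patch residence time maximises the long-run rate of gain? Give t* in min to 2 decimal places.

167.83 min

Optimal t* satisfies g'(t*) = g(t*)/(T + t*).
g'(t) = 0.76·149·t^-0.24. Setting 0.76·149·t^-0.24 = 149·t^0.76/(53+t) gives 0.76(53+t) = t, so 0.24·t = 0.76×53.
t* = 0.76×53/0.24 = 167.8 min.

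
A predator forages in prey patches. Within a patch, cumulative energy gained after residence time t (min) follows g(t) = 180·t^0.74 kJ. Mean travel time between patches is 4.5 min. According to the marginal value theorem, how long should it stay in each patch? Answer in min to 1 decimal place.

12.8 min

Maximise g(t)/(T+t): set derivative to zero → g'(t)(T+t) = g(t).
g'(t) = 0.74·180·t^-0.26. Setting 0.74·180·t^-0.26 = 180·t^0.74/(4.5+t) gives 0.74(4.5+t) = t, so 0.26·t = 0.74×4.5.
t* = 0.74×4.5/0.26 = 12.81 min.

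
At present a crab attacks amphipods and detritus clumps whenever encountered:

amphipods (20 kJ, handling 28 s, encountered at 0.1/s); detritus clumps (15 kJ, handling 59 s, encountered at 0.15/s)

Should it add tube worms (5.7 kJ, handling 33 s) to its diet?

No

On amphipods and detritus clumps alone, R = ΣλE/(1+Σλh) = 4.25/12.65 = 0.336 kJ/s.
Profitability of tube worms: 5.7/33 = 0.1727 kJ/s.
0.1727 < 0.336, so adding tube worms would lower the average — exclude it.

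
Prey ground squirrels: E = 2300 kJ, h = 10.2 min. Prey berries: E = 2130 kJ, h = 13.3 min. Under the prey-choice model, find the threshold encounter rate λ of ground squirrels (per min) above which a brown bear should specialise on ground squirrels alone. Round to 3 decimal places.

At the threshold, the rate on ground squirrels alone equals the profitability of berries: λ·2300/(1 + λ·10.2) = 2130/13.3 = 160.2.
Rearranging, λ(2300 − 160.2×10.2) = 160.2, so λ = 160.2/666.5 = 0.2403 per min.

0.240 per min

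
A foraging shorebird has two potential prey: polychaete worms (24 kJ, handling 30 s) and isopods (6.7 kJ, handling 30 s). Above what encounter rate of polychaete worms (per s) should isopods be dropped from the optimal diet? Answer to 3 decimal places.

At the threshold, the rate on polychaete worms alone equals the profitability of isopods: λ·24/(1 + λ·30) = 6.7/30 = 0.2233.
Rearranging, λ(24 − 0.2233×30) = 0.2233, so λ = 0.2233/17.3 = 0.01291 per s.

0.013 per s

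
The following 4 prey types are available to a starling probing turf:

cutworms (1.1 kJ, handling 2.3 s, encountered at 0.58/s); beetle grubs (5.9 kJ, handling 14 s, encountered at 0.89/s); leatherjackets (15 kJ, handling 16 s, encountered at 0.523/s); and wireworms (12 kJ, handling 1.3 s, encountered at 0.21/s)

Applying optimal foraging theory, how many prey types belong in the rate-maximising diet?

1

Rank by E/h (kJ/s): wireworms 9.23, leatherjackets 0.938, cutworms 0.478, beetle grubs 0.421. Include each in turn until the next type's E/h falls below the running intake rate.
Rate on top 1: 1.98. leatherjackets: 0.938 < 1.98 → exclude; stop.
Optimal diet: wireworms — 1 of 4 types.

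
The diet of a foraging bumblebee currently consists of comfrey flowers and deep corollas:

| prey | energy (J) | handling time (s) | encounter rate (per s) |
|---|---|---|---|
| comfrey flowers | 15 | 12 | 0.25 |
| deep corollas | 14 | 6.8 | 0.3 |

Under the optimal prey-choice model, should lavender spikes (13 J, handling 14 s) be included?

Current rate: (0.25×15 + 0.3×14)/(1 + 0.25×12 + 0.3×6.8) = 1.316 J/s.
Profitability of lavender spikes: 13/14 = 0.9286 J/s.
Since 0.9286 < R, time spent handling lavender spikes is better spent searching.

No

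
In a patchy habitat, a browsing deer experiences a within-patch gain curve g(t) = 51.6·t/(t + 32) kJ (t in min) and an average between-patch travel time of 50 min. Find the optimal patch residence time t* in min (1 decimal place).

40.0 min

Optimal t* satisfies g'(t*) = g(t*)/(T + t*).
g'(t) = 51.6·32/(t + 32)². Setting 51.6·32/(t+32)² = 51.6t/[(t+32)(50+t)] gives 32(50+t) = t(t+32), so t² = 32×50 = 1600.
t* = √1600 = 40 min.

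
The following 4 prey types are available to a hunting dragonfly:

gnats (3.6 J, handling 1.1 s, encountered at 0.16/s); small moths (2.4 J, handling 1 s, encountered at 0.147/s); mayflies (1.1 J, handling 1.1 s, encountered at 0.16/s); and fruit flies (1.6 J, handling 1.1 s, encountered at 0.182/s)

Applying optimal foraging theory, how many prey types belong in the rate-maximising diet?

Profitabilities (E/h, J/s): gnats 3.27, small moths 2.4, fruit flies 1.45, mayflies 1. Add prey in this order while the next type's profitability exceeds the intake rate on those already taken.
Rate on top 1: 0.4898. small moths: 2.4 > 0.4898 → include.
Rate on top 2: 0.702. fruit flies: 1.45 > 0.702 → include.
Rate on top 3: 0.8009. mayflies: 1 > 0.8009 → include.
Optimal diet: gnats, small moths, fruit flies, mayflies — 4 of 4 types.

4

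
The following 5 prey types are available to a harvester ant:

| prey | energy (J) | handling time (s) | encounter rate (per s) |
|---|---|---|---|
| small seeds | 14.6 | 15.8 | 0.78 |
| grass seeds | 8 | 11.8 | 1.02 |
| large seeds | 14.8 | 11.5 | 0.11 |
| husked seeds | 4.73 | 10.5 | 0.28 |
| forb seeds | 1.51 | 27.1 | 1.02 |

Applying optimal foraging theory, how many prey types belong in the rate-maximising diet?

2

E/h in descending order: large seeds 1.29, small seeds 0.924, grass seeds 0.678, husked seeds 0.45, forb seeds 0.0557 J/s. The optimal diet is the largest prefix of this list for which every included type satisfies E_i/h_i > R on the types above it.
Rate on top 1: 0.7188. small seeds: 0.924 > 0.7188 → include.
Rate on top 2: 0.8922. grass seeds: 0.678 < 0.8922 → exclude; stop.
Optimal diet: large seeds, small seeds — 2 of 5 types.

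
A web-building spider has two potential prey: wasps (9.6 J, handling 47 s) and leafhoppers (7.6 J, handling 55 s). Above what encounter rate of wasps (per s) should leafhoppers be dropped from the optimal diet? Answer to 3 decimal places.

Drop leafhoppers once their profitability E₂/h₂ falls below the rate achievable on wasps alone: E₂/h₂ = λE₁/(1 + λh₁).
Solve for λ: λE₁h₂ = E₂(1 + λh₁) → λ(E₁h₂ − E₂h₁) = E₂ → λ = E₂/(E₁h₂ − E₂h₁).
λ = 7.6/(9.6×55 − 7.6×47) = 7.6/170.8 = 0.0445 per s.

0.044 per s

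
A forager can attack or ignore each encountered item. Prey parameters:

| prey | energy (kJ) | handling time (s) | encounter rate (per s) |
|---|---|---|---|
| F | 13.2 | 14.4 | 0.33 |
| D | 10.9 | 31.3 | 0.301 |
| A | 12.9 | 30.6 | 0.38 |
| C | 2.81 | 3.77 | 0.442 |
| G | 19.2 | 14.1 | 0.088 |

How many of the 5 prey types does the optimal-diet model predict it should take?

Rank by E/h (kJ/s): G 1.36, F 0.917, C 0.745, A 0.422, D 0.348. Include each in turn until the next type's E/h falls below the running intake rate.
Rate on top 1: 0.754. F: 0.917 > 0.754 → include.
Rate on top 2: 0.8645. C: 0.745 < 0.8645 → exclude; stop.
Optimal diet: G, F — 2 of 5 types.

2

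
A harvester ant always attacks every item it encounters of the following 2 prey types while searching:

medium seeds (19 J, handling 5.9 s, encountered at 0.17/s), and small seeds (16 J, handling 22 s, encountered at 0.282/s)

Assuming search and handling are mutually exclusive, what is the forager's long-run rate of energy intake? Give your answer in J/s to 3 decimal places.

R = (0.17×19 + 0.282×16) / (1 + 0.17×5.9 + 0.282×22) = 7.742/8.207 = 0.9433 J/s.

0.943 J/s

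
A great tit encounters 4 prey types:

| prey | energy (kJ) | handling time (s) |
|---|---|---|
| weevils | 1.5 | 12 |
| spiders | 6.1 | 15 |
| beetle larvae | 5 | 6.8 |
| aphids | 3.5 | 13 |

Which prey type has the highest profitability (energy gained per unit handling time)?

In descending order of E/h:
beetle larvae: 5/6.8 = 0.735 kJ/s
spiders: 6.1/15 = 0.407 kJ/s
aphids: 3.5/13 = 0.269 kJ/s
weevils: 1.5/12 = 0.125 kJ/s

beetle larvae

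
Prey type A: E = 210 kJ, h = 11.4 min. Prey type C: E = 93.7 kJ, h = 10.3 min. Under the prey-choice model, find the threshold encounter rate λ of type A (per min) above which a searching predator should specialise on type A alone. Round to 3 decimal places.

0.086 per min

The zero-one rule: include type C iff E₂/h₂ > λE₁/(1+λh₁). Equality gives the switch point.
λE₁h₂ = E₂ + λE₂h₁ ⇒ λ = E₂/(E₁h₂ − E₂h₁) = 93.7/(2163 − 1068) = 0.08558 per min.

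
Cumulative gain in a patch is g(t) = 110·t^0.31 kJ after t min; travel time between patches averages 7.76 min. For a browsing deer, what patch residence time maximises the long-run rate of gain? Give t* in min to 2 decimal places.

Optimal t* satisfies g'(t*) = g(t*)/(T + t*).
g'(t) = 0.31·110·t^-0.69. Setting 0.31·110·t^-0.69 = 110·t^0.31/(7.76+t) gives 0.31(7.76+t) = t, so 0.69·t = 0.31×7.76.
t* = 0.31×7.76/0.69 = 3.486 min.

3.49 min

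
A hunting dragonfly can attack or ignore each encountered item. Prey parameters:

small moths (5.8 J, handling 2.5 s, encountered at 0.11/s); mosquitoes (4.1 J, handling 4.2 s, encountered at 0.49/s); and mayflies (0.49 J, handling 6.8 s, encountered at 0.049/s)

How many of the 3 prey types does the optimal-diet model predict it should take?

Rank by E/h (J/s): small moths 2.32, mosquitoes 0.976, mayflies 0.0721. Include each in turn until the next type's E/h falls below the running intake rate.
Rate on top 1: 0.5004. mosquitoes: 0.976 > 0.5004 → include.
Rate on top 2: 0.7942. mayflies: 0.0721 < 0.7942 → exclude; stop.
Optimal diet: small moths, mosquitoes — 2 of 3 types.

2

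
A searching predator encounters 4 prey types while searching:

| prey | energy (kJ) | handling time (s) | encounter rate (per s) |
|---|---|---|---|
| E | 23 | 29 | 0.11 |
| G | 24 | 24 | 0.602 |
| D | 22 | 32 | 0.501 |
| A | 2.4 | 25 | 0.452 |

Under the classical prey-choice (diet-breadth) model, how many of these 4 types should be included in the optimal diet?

1

Profitabilities (E/h, kJ/s): G 1, E 0.793, D 0.688, A 0.096. Add prey in this order while the next type's profitability exceeds the intake rate on those already taken.
Rate on top 1: 0.9353. E: 0.793 < 0.9353 → exclude; stop.
Optimal diet: G — 1 of 4 types.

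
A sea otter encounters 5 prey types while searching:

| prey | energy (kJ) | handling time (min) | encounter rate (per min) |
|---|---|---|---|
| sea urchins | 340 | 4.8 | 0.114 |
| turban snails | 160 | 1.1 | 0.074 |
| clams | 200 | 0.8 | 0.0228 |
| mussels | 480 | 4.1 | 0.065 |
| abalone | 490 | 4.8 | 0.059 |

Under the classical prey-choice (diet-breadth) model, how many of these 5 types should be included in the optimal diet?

5

Rank by E/h (kJ/min): clams 250, turban snails 145, mussels 117, abalone 102, sea urchins 70.8. Include each in turn until the next type's E/h falls below the running intake rate.
Rate on top 1: 4.478. turban snails: 145 > 4.478 → include.
Rate on top 2: 14.91. mussels: 117 > 14.91 → include.
Rate on top 3: 34.84. abalone: 102 > 34.84 → include.
Rate on top 4: 46.39. sea urchins: 70.8 > 46.39 → include.
Optimal diet: clams, turban snails, mussels, abalone, sea urchins — 5 of 5 types.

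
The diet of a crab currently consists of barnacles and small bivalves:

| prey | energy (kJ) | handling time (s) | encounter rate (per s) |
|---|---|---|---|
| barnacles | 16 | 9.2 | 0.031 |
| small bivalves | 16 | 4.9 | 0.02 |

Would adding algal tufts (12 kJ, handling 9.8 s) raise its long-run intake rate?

Yes

Current rate: (0.031×16 + 0.02×16)/(1 + 0.031×9.2 + 0.02×4.9) = 0.5899 kJ/s.
Profitability of algal tufts: 12/9.8 = 1.224 kJ/s.
Since 1.224 > R, including algal tufts increases the long-run rate.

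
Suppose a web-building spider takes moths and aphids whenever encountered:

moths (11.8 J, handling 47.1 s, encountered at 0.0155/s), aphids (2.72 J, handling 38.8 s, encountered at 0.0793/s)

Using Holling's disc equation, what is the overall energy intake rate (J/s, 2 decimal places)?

R = (0.0155×11.8 + 0.0793×2.72) / (1 + 0.0155×47.1 + 0.0793×38.8) = 0.3986/4.807 = 0.08292 J/s.

0.08 J/s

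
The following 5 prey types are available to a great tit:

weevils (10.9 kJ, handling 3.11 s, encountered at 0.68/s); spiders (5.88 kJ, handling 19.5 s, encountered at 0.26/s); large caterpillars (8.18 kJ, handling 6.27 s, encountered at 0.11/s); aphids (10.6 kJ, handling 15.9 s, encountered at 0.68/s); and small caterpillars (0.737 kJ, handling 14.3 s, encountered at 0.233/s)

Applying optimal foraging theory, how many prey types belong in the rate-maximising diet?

Rank by E/h (kJ/s): weevils 3.5, large caterpillars 1.3, aphids 0.667, spiders 0.302, small caterpillars 0.0515. Include each in turn until the next type's E/h falls below the running intake rate.
Rate on top 1: 2.38. large caterpillars: 1.3 < 2.38 → exclude; stop.
Optimal diet: weevils — 1 of 5 types.

1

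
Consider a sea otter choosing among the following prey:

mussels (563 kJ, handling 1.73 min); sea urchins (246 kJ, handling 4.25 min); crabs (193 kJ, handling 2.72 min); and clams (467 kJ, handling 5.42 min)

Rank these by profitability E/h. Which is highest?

mussels

In descending order of E/h:
mussels: 563/1.73 = 325 kJ/min
clams: 467/5.42 = 86.2 kJ/min
crabs: 193/2.72 = 71 kJ/min
sea urchins: 246/4.25 = 57.9 kJ/min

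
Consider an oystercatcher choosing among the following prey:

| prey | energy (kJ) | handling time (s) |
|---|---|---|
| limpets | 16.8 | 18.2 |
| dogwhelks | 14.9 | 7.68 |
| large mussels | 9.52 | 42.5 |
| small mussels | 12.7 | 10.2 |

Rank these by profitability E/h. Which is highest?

dogwhelks

In descending order of E/h:
dogwhelks: 14.9/7.68 = 1.94 kJ/s
small mussels: 12.7/10.2 = 1.25 kJ/s
limpets: 16.8/18.2 = 0.923 kJ/s
large mussels: 9.52/42.5 = 0.224 kJ/s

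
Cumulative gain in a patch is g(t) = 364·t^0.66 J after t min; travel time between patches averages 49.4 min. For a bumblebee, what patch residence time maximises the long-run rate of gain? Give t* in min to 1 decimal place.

95.9 min

Maximise g(t)/(T+t): set derivative to zero → g'(t)(T+t) = g(t).
g'(t) = 0.66·364·t^-0.34. Setting 0.66·364·t^-0.34 = 364·t^0.66/(49.4+t) gives 0.66(49.4+t) = t, so 0.34·t = 0.66×49.4.
t* = 0.66×49.4/0.34 = 95.89 min.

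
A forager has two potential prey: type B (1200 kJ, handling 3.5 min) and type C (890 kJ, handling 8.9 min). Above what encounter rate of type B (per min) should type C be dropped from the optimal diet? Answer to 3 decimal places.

0.118 per min

The zero-one rule: include type C iff E₂/h₂ > λE₁/(1+λh₁). Equality gives the switch point.
λE₁h₂ = E₂ + λE₂h₁ ⇒ λ = E₂/(E₁h₂ − E₂h₁) = 890/(1.068e+04 − 3115) = 0.1176 per min.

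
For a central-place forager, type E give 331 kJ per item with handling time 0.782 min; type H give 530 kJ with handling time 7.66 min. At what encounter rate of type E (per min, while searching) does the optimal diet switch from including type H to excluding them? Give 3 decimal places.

Drop type H once their profitability E₂/h₂ falls below the rate achievable on type E alone: E₂/h₂ = λE₁/(1 + λh₁).
Solve for λ: λE₁h₂ = E₂(1 + λh₁) → λ(E₁h₂ − E₂h₁) = E₂ → λ = E₂/(E₁h₂ − E₂h₁).
λ = 530/(331×7.66 − 530×0.782) = 530/2121 = 0.2499 per min.

0.250 per min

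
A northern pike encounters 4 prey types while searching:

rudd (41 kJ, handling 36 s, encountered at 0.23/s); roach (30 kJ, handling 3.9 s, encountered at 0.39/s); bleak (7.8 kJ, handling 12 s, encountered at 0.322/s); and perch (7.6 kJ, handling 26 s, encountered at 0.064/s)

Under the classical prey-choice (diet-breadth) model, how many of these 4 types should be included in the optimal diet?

E/h in descending order: roach 7.69, rudd 1.14, bleak 0.65, perch 0.292 kJ/s. The optimal diet is the largest prefix of this list for which every included type satisfies E_i/h_i > R on the types above it.
Rate on top 1: 4.641. rudd: 1.14 < 4.641 → exclude; stop.
Optimal diet: roach — 1 of 4 types.

1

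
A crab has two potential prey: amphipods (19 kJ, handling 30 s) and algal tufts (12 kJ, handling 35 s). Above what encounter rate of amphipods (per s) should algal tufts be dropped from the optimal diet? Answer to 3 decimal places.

0.039 per s

Drop algal tufts once their profitability E₂/h₂ falls below the rate achievable on amphipods alone: E₂/h₂ = λE₁/(1 + λh₁).
Solve for λ: λE₁h₂ = E₂(1 + λh₁) → λ(E₁h₂ − E₂h₁) = E₂ → λ = E₂/(E₁h₂ − E₂h₁).
λ = 12/(19×35 − 12×30) = 12/305 = 0.03934 per s.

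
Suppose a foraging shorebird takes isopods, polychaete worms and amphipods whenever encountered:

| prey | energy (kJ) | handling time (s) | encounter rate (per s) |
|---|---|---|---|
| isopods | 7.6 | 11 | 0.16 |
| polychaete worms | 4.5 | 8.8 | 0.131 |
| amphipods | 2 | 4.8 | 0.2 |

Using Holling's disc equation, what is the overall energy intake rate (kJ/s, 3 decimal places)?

0.453 kJ/s

R = (0.16×7.6 + 0.131×4.5 + 0.2×2) / (1 + 0.16×11 + 0.131×8.8 + 0.2×4.8) = 2.205/4.873 = 0.4526 kJ/s.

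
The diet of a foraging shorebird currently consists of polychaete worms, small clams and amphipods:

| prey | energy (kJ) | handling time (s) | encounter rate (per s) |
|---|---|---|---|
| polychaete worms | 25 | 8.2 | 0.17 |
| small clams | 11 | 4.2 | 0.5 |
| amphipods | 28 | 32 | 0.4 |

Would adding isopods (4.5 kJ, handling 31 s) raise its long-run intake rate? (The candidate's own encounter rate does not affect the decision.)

No

Current rate: (0.17×25 + 0.5×11 + 0.4×28)/(1 + 0.17×8.2 + 0.5×4.2 + 0.4×32) = 1.211 kJ/s.
isopods: E/h = 4.5/31 = 0.1452 kJ/s.
0.1452 < 1.211, so adding isopods would lower the average — exclude it.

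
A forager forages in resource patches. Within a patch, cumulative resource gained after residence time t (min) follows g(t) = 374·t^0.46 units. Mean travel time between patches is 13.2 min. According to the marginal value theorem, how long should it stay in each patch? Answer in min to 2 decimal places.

11.24 min

By the marginal value theorem, leave when the instantaneous gain rate g'(t) equals the habitat-wide average g(t)/(T + t).
g'(t) = 0.46·374·t^-0.54. Setting 0.46·374·t^-0.54 = 374·t^0.46/(13.2+t) gives 0.46(13.2+t) = t, so 0.54·t = 0.46×13.2.
t* = 0.46×13.2/0.54 = 11.24 min.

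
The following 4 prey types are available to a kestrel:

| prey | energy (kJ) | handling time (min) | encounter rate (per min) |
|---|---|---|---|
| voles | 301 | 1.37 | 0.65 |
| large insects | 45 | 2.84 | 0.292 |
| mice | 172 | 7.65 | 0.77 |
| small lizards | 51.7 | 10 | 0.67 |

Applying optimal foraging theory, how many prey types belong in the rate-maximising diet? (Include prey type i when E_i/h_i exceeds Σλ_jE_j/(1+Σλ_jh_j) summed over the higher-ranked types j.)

E/h in descending order: voles 220, mice 22.5, large insects 15.8, small lizards 5.17 kJ/min. The optimal diet is the largest prefix of this list for which every included type satisfies E_i/h_i > R on the types above it.
Rate on top 1: 103.5. mice: 22.5 < 103.5 → exclude; stop.
Optimal diet: voles — 1 of 4 types.

1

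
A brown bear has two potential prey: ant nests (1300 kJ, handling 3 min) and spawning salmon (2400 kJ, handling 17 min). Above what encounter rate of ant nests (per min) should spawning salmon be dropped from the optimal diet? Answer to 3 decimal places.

The zero-one rule: include spawning salmon iff E₂/h₂ > λE₁/(1+λh₁). Equality gives the switch point.
λE₁h₂ = E₂ + λE₂h₁ ⇒ λ = E₂/(E₁h₂ − E₂h₁) = 2400/(2.21e+04 − 7200) = 0.1611 per min.

0.161 per min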